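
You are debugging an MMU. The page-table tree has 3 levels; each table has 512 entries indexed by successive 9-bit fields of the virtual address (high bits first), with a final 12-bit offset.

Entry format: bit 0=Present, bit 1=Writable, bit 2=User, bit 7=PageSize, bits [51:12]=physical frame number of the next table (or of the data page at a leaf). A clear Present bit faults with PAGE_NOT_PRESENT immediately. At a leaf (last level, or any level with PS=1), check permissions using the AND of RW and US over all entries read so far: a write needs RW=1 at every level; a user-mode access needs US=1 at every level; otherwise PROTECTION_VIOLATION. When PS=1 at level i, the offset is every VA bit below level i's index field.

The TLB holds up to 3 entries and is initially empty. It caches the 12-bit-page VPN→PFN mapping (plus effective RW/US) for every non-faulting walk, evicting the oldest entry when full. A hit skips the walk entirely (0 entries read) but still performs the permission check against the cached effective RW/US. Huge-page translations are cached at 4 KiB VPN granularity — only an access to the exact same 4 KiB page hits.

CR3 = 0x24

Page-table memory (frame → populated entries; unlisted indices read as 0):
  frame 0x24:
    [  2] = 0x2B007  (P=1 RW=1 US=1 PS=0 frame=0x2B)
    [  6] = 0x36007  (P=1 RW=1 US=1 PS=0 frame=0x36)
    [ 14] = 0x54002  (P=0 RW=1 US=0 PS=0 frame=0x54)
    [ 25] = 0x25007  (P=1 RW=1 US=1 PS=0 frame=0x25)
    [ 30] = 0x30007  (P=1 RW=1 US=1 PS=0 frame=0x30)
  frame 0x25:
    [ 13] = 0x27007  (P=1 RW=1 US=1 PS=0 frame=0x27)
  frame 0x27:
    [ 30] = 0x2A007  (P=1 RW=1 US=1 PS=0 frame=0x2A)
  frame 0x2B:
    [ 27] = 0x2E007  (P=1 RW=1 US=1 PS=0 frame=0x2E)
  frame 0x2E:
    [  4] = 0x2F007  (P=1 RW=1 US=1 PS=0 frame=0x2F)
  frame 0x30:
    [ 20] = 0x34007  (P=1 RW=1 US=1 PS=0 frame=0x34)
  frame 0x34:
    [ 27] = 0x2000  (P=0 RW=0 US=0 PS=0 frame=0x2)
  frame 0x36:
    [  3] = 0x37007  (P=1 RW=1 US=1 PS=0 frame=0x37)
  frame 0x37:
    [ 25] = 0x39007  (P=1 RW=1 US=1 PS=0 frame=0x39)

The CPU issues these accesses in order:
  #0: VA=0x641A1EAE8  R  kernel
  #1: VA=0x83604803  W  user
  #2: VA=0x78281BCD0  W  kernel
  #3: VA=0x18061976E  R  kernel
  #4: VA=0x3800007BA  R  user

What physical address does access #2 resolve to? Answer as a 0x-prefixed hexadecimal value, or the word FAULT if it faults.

Walk each access:
#0 VA=0x641A1EAE8 (r,kernel):
  L0: frame=0x24 idx=25 entry=0x25007 [P=1 RW=1 US=1 PS=0]
  L1: frame=0x25 idx=13 entry=0x27007 [P=1 RW=1 US=1 PS=0]
  L2: frame=0x27 idx=30 entry=0x2A007 [P=1 RW=1 US=1 PS=0]
  ✓ 0x2AAE8  — 3 lookups
#1 VA=0x83604803 (w,user):
  L0: frame=0x24 idx=2 entry=0x2B007 [P=1 RW=1 US=1 PS=0]
  L1: frame=0x2B idx=27 entry=0x2E007 [P=1 RW=1 US=1 PS=0]
  L2: frame=0x2E idx=4 entry=0x2F007 [P=1 RW=1 US=1 PS=0]
  ✓ 0x2F803  — 3 lookups
#2 VA=0x78281BCD0 (w,kernel):
  L0: frame=0x24 idx=30 entry=0x30007 [P=1 RW=1 US=1 PS=0]
  L1: frame=0x30 idx=20 entry=0x34007 [P=1 RW=1 US=1 PS=0]
  L2: frame=0x34 idx=27 entry=0x2000 [P=0 RW=0 US=0 PS=0]
  ✗ PAGE_NOT_PRESENT  [3 reads]
#3 VA=0x18061976E (r,kernel):
  L0: frame=0x24 idx=6 entry=0x36007 [P=1 RW=1 US=1 PS=0]
  L1: frame=0x36 idx=3 entry=0x37007 [P=1 RW=1 US=1 PS=0]
  L2: frame=0x37 idx=25 entry=0x39007 [P=1 RW=1 US=1 PS=0]
  ✓ 0x3976E  — 3 lookups
#4 VA=0x3800007BA (r,user):
  L0: frame=0x24 idx=14 entry=0x54002 [P=0 RW=1 US=0 PS=0]
  ✗ PAGE_NOT_PRESENT  [1 reads]

Access #2 PA: FAULT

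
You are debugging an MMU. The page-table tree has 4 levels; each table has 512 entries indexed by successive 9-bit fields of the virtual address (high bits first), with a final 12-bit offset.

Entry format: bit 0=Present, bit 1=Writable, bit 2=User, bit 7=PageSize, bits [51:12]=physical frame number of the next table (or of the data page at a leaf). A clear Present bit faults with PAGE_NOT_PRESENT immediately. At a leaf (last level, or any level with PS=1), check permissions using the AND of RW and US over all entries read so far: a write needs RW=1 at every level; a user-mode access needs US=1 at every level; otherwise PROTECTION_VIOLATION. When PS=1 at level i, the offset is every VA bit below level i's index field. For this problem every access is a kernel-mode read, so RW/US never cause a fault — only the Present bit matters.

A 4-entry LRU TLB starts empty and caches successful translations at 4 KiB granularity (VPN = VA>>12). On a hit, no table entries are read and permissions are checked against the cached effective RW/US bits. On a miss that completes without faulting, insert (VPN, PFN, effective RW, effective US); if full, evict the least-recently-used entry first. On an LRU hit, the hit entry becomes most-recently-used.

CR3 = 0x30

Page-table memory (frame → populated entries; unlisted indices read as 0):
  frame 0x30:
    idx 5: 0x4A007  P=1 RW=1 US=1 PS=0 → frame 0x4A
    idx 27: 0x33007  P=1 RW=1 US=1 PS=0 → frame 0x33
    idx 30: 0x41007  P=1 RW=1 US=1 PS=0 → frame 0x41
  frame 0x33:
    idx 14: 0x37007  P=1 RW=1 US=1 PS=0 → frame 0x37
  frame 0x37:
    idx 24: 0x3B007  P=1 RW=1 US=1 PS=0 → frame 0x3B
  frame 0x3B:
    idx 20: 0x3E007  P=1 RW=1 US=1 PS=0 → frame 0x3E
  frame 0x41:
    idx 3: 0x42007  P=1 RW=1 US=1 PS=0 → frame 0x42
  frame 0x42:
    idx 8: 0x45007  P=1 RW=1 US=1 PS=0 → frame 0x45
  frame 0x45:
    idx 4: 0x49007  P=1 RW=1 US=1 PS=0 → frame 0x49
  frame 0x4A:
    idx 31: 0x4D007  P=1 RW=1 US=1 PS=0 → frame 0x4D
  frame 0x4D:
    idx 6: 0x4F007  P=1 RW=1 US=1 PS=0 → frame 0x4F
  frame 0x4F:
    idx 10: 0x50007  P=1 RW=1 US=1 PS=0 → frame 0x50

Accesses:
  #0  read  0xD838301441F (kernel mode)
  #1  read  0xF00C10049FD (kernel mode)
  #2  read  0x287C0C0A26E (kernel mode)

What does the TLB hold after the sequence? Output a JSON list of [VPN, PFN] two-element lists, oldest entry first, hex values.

Walk each access:
#0 VA=0xD838301441F (r,kernel):
  L0: frame=0x30 idx=27 entry=0x33007 [P=1 RW=1 US=1 PS=0]
  L1: frame=0x33 idx=14 entry=0x37007 [P=1 RW=1 US=1 PS=0]
  L2: frame=0x37 idx=24 entry=0x3B007 [P=1 RW=1 US=1 PS=0]
  L3: frame=0x3B idx=20 entry=0x3E007 [P=1 RW=1 US=1 PS=0]
  ✓ 0x3E41F  — 4 lookups
#1 VA=0xF00C10049FD (r,kernel):
  L0: frame=0x30 idx=30 entry=0x41007 [P=1 RW=1 US=1 PS=0]
  L1: frame=0x41 idx=3 entry=0x42007 [P=1 RW=1 US=1 PS=0]
  L2: frame=0x42 idx=8 entry=0x45007 [P=1 RW=1 US=1 PS=0]
  L3: frame=0x45 idx=4 entry=0x49007 [P=1 RW=1 US=1 PS=0]
  ✓ 0x499FD  — 4 lookups
#2 VA=0x287C0C0A26E (r,kernel):
  L0: frame=0x30 idx=5 entry=0x4A007 [P=1 RW=1 US=1 PS=0]
  L1: frame=0x4A idx=31 entry=0x4D007 [P=1 RW=1 US=1 PS=0]
  L2: frame=0x4D idx=6 entry=0x4F007 [P=1 RW=1 US=1 PS=0]
  L3: frame=0x4F idx=10 entry=0x50007 [P=1 RW=1 US=1 PS=0]
  ✓ 0x5026E  — 4 lookups

TLB: [["0xD8383014", "0x3E"], ["0xF00C1004", "0x49"], ["0x287C0C0A", "0x50"]]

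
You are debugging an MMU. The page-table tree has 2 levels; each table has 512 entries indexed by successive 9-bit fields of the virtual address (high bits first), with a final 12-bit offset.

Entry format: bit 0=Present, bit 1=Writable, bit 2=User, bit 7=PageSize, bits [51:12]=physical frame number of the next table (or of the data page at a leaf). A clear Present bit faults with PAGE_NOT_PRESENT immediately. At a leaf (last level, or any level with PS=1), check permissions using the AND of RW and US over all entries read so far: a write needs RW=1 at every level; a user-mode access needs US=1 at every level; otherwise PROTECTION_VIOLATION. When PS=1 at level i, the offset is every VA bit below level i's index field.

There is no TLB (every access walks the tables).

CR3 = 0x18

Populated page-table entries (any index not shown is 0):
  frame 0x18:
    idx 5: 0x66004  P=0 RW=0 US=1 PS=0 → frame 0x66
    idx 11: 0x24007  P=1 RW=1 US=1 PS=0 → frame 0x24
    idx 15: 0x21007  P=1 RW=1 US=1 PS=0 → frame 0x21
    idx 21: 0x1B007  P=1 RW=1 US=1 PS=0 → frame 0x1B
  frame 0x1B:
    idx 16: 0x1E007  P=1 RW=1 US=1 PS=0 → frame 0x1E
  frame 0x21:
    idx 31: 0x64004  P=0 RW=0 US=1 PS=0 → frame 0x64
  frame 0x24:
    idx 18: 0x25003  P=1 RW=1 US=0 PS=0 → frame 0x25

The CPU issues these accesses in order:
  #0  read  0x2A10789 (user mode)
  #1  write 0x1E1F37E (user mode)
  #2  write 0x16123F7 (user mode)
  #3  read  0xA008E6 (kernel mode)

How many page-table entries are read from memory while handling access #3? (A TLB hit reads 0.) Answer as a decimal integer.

Walk each access:
#0 VA=0x2A10789 (r,user):
  L0: frame=0x18 idx=21 entry=0x1B007 [P=1 RW=1 US=1 PS=0]
  L1: frame=0x1B idx=16 entry=0x1E007 [P=1 RW=1 US=1 PS=0]
  ✓ 0x1E789  — 2 lookups
#1 VA=0x1E1F37E (w,user):
  L0: frame=0x18 idx=15 entry=0x21007 [P=1 RW=1 US=1 PS=0]
  L1: frame=0x21 idx=31 entry=0x64004 [P=0 RW=0 US=1 PS=0]
  ⇒ fault: PAGE_NOT_PRESENT  — 2 lookups
#2 VA=0x16123F7 (w,user):
  L0: frame=0x18 idx=11 entry=0x24007 [P=1 RW=1 US=1 PS=0]
  L1: frame=0x24 idx=18 entry=0x25003 [P=1 RW=1 US=0 PS=0]
  ⇒ fault: PROTECTION_VIOLATION  — 2 lookups
#3 VA=0xA008E6 (r,kernel):
  L0: frame=0x18 idx=5 entry=0x66004 [P=0 RW=0 US=1 PS=0]
  ⇒ fault: PAGE_NOT_PRESENT  — 1 lookups

Entries read for #3: 1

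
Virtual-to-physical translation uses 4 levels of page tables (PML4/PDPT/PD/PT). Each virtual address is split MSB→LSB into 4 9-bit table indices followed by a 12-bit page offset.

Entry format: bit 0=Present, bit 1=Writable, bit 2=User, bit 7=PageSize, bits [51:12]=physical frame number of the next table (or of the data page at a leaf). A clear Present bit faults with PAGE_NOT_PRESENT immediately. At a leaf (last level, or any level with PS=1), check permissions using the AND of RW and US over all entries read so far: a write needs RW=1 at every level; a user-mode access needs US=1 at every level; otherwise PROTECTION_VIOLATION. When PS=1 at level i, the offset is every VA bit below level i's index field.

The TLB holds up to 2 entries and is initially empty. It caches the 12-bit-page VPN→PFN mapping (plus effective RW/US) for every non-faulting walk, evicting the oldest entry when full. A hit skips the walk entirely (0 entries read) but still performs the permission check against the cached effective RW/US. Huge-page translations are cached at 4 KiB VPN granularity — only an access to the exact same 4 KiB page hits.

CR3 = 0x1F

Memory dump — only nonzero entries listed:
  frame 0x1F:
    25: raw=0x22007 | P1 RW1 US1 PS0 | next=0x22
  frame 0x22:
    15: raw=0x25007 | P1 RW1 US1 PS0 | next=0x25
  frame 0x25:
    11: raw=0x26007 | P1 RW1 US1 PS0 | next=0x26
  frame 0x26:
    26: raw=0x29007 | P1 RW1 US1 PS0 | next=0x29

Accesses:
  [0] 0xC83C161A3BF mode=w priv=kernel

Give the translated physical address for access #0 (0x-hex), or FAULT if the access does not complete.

Trace:
#0 VA=0xC83C161A3BF (w,kernel):
  lvl0: tbl 0x1F, slot 25 ⇒ 0x22007 (P1/RW1/US1/PS0)
  lvl1: tbl 0x22, slot 15 ⇒ 0x25007 (P1/RW1/US1/PS0)
  lvl2: tbl 0x25, slot 11 ⇒ 0x26007 (P1/RW1/US1/PS0)
  lvl3: tbl 0x26, slot 26 ⇒ 0x29007 (P1/RW1/US1/PS0)
  ⇒ phys 0x293BF  [4 reads]

Access #0 PA: 0x293BF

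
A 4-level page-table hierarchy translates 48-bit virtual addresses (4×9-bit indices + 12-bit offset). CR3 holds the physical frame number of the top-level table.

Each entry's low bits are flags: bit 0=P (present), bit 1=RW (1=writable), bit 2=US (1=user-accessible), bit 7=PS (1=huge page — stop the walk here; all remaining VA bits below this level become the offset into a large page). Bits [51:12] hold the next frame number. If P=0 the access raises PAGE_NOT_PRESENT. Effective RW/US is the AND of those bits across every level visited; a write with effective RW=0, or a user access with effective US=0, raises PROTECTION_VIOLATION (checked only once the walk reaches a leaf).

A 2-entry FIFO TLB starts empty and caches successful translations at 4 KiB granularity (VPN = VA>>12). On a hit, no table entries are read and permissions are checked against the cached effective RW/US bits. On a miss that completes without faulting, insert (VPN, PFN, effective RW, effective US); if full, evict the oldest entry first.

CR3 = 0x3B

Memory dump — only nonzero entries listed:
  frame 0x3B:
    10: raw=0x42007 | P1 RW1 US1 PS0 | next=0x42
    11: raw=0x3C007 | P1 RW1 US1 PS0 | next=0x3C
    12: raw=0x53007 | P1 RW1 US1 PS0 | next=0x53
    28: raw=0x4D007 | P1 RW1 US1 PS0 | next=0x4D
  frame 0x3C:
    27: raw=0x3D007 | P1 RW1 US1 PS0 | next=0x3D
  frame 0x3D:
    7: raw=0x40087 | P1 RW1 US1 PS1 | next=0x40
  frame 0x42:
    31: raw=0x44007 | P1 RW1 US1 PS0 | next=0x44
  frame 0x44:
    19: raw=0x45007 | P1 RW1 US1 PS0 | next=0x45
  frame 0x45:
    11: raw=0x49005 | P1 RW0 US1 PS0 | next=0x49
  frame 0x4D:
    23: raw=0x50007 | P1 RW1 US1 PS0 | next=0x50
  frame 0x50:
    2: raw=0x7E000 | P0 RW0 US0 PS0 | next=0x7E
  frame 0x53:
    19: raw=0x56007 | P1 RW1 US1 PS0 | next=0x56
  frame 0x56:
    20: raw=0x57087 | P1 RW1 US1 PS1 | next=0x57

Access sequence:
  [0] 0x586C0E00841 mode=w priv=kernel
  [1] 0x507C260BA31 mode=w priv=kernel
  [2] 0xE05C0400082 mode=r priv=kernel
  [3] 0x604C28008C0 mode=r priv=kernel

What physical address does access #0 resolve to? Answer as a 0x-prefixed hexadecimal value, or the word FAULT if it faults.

Trace:
#0 VA=0x586C0E00841 (w,kernel):
  [0] read 0x3B idx=11: raw=0x3C007 flags P=1 W=1 U=1 S=0
  [1] read 0x3C idx=27: raw=0x3D007 flags P=1 W=1 U=1 S=0
  [2] read 0x3D idx=7: raw=0x40087 flags P=1 W=1 U=1 S=1
  ✓ 0x40841 (huge @L2)  — 3 lookups
#1 VA=0x507C260BA31 (w,kernel):
  [0] read 0x3B idx=10: raw=0x42007 flags P=1 W=1 U=1 S=0
  [1] read 0x42 idx=31: raw=0x44007 flags P=1 W=1 U=1 S=0
  [2] read 0x44 idx=19: raw=0x45007 flags P=1 W=1 U=1 S=0
  [3] read 0x45 idx=11: raw=0x49005 flags P=1 W=0 U=1 S=0
  ⇒ fault: PROTECTION_VIOLATION  — 4 lookups
#2 VA=0xE05C0400082 (r,kernel):
  [0] read 0x3B idx=28: raw=0x4D007 flags P=1 W=1 U=1 S=0
  [1] read 0x4D idx=23: raw=0x50007 flags P=1 W=1 U=1 S=0
  [2] read 0x50 idx=2: raw=0x7E000 flags P=0 W=0 U=0 S=0
  ⇒ fault: PAGE_NOT_PRESENT  — 3 lookups
#3 VA=0x604C28008C0 (r,kernel):
  [0] read 0x3B idx=12: raw=0x53007 flags P=1 W=1 U=1 S=0
  [1] read 0x53 idx=19: raw=0x56007 flags P=1 W=1 U=1 S=0
  [2] read 0x56 idx=20: raw=0x57087 flags P=1 W=1 U=1 S=1
  ✓ 0x578C0 (huge @L2)  — 3 lookups

Access #0 PA: 0x40841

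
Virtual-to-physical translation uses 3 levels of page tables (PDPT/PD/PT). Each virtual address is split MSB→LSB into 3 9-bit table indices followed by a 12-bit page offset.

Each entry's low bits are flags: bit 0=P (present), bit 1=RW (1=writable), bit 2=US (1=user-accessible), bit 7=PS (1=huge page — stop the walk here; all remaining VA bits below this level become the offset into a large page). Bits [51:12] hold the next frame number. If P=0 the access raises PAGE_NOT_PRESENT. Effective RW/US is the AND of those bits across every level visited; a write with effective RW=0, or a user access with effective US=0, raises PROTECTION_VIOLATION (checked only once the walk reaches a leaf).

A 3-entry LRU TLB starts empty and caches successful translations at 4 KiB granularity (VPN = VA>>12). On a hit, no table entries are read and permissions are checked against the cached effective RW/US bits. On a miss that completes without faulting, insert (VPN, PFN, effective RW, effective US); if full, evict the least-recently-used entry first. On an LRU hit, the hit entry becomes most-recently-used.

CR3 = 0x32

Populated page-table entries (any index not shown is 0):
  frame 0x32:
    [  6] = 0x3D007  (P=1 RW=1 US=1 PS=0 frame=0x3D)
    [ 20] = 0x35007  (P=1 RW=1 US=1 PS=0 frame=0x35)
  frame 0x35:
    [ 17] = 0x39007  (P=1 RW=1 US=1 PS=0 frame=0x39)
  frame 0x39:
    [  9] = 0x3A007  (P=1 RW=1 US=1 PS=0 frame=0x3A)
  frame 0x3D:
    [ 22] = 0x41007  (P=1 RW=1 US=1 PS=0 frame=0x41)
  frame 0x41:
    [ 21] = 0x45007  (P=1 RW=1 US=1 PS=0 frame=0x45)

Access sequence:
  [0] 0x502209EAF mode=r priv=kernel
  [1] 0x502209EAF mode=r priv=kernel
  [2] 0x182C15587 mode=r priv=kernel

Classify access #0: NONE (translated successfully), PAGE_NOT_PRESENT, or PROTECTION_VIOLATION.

Per-access translation:
#0 VA=0x502209EAF (r,kernel):
  L0 @0x32[20] → 0x35007  P=1,RW=1,US=1,PS=0
  L1 @0x35[17] → 0x39007  P=1,RW=1,US=1,PS=0
  L2 @0x39[9] → 0x3A007  P=1,RW=1,US=1,PS=0
  ⇒ phys 0x3AEAF  [3 reads]
#1 VA=0x502209EAF (r,kernel):
  TLB hit vpn=0x502209 → PA=0x3AEAF
#2 VA=0x182C15587 (r,kernel):
  L0 @0x32[6] → 0x3D007  P=1,RW=1,US=1,PS=0
  L1 @0x3D[22] → 0x41007  P=1,RW=1,US=1,PS=0
  L2 @0x41[21] → 0x45007  P=1,RW=1,US=1,PS=0
  ⇒ phys 0x45587  [3 reads]

Access #0 fault: NONE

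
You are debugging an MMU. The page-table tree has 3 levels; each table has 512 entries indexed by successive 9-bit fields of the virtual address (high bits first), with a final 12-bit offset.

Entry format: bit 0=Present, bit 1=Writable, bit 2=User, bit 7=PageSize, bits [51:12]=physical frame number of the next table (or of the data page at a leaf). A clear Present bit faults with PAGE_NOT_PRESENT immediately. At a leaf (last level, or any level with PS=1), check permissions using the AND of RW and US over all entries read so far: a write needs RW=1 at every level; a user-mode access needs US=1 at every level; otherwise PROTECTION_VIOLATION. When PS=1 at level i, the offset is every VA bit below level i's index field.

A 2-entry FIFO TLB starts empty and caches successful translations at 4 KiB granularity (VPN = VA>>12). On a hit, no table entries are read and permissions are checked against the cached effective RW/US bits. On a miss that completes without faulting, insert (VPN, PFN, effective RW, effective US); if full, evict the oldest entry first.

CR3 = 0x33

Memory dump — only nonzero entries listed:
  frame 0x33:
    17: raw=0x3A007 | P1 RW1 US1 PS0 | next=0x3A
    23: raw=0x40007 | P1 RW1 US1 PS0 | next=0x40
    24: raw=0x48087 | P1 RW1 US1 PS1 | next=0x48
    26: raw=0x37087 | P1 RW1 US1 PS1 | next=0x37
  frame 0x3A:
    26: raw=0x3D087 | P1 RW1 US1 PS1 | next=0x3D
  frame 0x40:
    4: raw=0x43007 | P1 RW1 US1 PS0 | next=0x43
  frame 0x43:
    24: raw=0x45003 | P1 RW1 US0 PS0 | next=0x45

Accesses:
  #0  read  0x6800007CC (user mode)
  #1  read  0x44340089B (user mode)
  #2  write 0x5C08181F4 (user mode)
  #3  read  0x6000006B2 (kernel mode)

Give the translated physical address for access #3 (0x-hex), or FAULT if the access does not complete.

Per-access translation:
#0 VA=0x6800007CC (r,user):
  [0] read 0x33 idx=26: raw=0x37087 flags P=1 W=1 U=1 S=1
  ⇒ phys 0x377CC (huge @L0)  [1 reads]
#1 VA=0x44340089B (r,user):
  [0] read 0x33 idx=17: raw=0x3A007 flags P=1 W=1 U=1 S=0
  [1] read 0x3A idx=26: raw=0x3D087 flags P=1 W=1 U=1 S=1
  ⇒ phys 0x3D89B (huge @L1)  [2 reads]
#2 VA=0x5C08181F4 (w,user):
  [0] read 0x33 idx=23: raw=0x40007 flags P=1 W=1 U=1 S=0
  [1] read 0x40 idx=4: raw=0x43007 flags P=1 W=1 U=1 S=0
  [2] read 0x43 idx=24: raw=0x45003 flags P=1 W=1 U=0 S=0
  ⇒ fault: PROTECTION_VIOLATION  — 3 lookups
#3 VA=0x6000006B2 (r,kernel):
  [0] read 0x33 idx=24: raw=0x48087 flags P=1 W=1 U=1 S=1
  ⇒ phys 0x486B2 (huge @L0)  [1 reads]

Access #3 PA: 0x486B2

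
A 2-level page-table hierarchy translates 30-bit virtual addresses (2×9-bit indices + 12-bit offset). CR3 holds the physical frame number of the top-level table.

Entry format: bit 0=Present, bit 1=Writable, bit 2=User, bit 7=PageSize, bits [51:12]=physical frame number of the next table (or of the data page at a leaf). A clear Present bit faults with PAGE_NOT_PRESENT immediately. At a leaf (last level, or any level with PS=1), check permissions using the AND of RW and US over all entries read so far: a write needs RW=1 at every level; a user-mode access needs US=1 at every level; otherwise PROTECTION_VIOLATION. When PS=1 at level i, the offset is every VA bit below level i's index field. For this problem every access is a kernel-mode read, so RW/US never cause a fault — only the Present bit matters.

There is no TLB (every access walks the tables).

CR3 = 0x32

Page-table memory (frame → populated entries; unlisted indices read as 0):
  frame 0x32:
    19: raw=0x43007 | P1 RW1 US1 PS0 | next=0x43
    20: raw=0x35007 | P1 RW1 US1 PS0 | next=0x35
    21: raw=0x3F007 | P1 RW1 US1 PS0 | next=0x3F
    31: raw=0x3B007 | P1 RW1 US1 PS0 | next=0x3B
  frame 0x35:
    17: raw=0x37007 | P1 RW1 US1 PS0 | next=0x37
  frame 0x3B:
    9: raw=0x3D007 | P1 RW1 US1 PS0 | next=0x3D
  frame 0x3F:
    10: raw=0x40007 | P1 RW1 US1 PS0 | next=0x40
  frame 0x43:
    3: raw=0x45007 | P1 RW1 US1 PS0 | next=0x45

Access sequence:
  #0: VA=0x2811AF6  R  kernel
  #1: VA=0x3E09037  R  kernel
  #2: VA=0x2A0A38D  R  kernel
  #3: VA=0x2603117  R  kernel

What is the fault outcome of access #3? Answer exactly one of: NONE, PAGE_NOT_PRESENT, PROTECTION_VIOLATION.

Per-access translation:
#0 VA=0x2811AF6 (r,kernel):
  L0: frame=0x32 idx=20 entry=0x35007 [P=1 RW=1 US=1 PS=0]
  L1: frame=0x35 idx=17 entry=0x37007 [P=1 RW=1 US=1 PS=0]
  ⇒ phys 0x37AF6  [2 reads]
#1 VA=0x3E09037 (r,kernel):
  L0: frame=0x32 idx=31 entry=0x3B007 [P=1 RW=1 US=1 PS=0]
  L1: frame=0x3B idx=9 entry=0x3D007 [P=1 RW=1 US=1 PS=0]
  ⇒ phys 0x3D037  [2 reads]
#2 VA=0x2A0A38D (r,kernel):
  L0: frame=0x32 idx=21 entry=0x3F007 [P=1 RW=1 US=1 PS=0]
  L1: frame=0x3F idx=10 entry=0x40007 [P=1 RW=1 US=1 PS=0]
  ⇒ phys 0x4038D  [2 reads]
#3 VA=0x2603117 (r,kernel):
  L0: frame=0x32 idx=19 entry=0x43007 [P=1 RW=1 US=1 PS=0]
  L1: frame=0x43 idx=3 entry=0x45007 [P=1 RW=1 US=1 PS=0]
  ⇒ phys 0x45117  [2 reads]

Access #3 fault: NONE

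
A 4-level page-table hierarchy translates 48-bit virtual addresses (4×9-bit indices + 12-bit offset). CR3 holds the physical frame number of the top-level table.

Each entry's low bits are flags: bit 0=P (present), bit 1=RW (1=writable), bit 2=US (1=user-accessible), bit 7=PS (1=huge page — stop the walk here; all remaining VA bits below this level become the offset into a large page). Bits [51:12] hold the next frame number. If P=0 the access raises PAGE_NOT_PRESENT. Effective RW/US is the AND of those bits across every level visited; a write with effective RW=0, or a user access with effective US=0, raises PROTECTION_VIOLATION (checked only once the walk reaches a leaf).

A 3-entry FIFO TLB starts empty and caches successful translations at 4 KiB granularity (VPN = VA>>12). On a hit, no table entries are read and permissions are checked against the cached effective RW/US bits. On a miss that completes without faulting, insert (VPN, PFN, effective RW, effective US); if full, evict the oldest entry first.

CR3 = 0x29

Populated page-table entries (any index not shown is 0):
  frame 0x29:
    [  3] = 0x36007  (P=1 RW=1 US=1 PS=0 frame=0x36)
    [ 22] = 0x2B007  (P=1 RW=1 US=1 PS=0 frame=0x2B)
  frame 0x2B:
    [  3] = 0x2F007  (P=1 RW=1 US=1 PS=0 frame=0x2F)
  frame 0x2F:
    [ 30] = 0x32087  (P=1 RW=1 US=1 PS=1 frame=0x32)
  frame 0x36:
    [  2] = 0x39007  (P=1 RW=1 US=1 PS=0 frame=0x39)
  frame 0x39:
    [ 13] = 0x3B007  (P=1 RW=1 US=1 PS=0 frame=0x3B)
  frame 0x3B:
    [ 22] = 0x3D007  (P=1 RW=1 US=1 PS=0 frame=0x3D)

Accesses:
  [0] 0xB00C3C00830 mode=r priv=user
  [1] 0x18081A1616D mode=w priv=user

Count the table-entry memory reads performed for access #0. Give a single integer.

Walk each access:
#0 VA=0xB00C3C00830 (r,user):
  lvl0: tbl 0x29, slot 22 ⇒ 0x2B007 (P1/RW1/US1/PS0)
  lvl1: tbl 0x2B, slot 3 ⇒ 0x2F007 (P1/RW1/US1/PS0)
  lvl2: tbl 0x2F, slot 30 ⇒ 0x32087 (P1/RW1/US1/PS1)
  ✓ 0x32830 (huge @L2)  — 3 lookups
#1 VA=0x18081A1616D (w,user):
  lvl0: tbl 0x29, slot 3 ⇒ 0x36007 (P1/RW1/US1/PS0)
  lvl1: tbl 0x36, slot 2 ⇒ 0x39007 (P1/RW1/US1/PS0)
  lvl2: tbl 0x39, slot 13 ⇒ 0x3B007 (P1/RW1/US1/PS0)
  lvl3: tbl 0x3B, slot 22 ⇒ 0x3D007 (P1/RW1/US1/PS0)
  ✓ 0x3D16D  — 4 lookups

Entries read for #0: 3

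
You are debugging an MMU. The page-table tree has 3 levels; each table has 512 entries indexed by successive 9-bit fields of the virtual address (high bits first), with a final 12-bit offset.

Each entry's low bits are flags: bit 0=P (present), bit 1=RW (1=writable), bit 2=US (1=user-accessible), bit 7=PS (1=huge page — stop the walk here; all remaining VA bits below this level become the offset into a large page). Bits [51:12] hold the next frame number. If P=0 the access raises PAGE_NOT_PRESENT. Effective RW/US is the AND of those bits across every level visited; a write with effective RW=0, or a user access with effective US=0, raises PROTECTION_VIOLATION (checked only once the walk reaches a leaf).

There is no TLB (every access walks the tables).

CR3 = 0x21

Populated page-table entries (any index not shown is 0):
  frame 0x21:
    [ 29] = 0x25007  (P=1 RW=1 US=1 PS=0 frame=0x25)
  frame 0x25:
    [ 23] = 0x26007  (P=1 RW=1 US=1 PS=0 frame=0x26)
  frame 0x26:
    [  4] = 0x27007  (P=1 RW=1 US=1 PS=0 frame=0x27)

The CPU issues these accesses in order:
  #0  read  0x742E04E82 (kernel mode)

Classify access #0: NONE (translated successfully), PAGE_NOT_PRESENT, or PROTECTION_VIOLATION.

Walk each access:
#0 VA=0x742E04E82 (r,kernel):
  L0: frame=0x21 idx=29 entry=0x25007 [P=1 RW=1 US=1 PS=0]
  L1: frame=0x25 idx=23 entry=0x26007 [P=1 RW=1 US=1 PS=0]
  L2: frame=0x26 idx=4 entry=0x27007 [P=1 RW=1 US=1 PS=0]
  ✓ 0x27E82  — 3 lookups

Access #0 fault: NONE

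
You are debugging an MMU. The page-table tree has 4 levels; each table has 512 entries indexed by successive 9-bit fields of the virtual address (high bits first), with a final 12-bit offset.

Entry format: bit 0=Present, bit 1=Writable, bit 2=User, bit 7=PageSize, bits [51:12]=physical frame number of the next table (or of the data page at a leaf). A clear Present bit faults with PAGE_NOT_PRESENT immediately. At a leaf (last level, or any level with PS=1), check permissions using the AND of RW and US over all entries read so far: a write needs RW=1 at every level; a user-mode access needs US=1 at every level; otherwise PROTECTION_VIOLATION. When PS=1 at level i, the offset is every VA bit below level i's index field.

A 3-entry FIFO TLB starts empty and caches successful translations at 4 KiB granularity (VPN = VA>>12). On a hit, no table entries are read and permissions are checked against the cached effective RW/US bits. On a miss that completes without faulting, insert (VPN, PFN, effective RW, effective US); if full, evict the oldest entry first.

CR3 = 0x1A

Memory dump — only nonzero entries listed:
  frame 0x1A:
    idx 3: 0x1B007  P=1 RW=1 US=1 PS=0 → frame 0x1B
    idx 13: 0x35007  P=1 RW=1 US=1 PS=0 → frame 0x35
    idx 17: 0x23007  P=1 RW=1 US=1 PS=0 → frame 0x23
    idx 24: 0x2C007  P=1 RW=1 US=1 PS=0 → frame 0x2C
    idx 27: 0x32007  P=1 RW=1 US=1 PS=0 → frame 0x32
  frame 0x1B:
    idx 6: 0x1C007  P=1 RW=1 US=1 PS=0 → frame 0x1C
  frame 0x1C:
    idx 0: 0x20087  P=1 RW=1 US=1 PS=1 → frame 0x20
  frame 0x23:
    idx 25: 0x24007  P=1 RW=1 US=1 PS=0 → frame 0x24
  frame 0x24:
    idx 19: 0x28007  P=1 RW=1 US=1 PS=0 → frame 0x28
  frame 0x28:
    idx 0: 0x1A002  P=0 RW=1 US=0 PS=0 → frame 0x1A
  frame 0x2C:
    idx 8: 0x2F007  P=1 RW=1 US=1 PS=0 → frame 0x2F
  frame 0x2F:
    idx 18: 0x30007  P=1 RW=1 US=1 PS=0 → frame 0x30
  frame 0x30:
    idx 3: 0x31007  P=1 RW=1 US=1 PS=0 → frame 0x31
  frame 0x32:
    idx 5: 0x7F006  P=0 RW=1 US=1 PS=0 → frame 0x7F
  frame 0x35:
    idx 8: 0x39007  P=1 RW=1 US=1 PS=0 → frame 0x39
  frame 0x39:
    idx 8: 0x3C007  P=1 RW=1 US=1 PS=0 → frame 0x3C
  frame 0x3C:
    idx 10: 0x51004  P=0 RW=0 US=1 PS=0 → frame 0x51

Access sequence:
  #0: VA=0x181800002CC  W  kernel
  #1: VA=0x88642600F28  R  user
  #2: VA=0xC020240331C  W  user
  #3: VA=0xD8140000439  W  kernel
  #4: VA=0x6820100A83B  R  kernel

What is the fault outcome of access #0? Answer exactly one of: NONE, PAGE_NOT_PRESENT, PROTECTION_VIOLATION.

Per-access translation:
#0 VA=0x181800002CC (w,kernel):
  L0: frame=0x1A idx=3 entry=0x1B007 [P=1 RW=1 US=1 PS=0]
  L1: frame=0x1B idx=6 entry=0x1C007 [P=1 RW=1 US=1 PS=0]
  L2: frame=0x1C idx=0 entry=0x20087 [P=1 RW=1 US=1 PS=1]
  ✓ 0x202CC (huge @L2)  — 3 lookups
#1 VA=0x88642600F28 (r,user):
  L0: frame=0x1A idx=17 entry=0x23007 [P=1 RW=1 US=1 PS=0]
  L1: frame=0x23 idx=25 entry=0x24007 [P=1 RW=1 US=1 PS=0]
  L2: frame=0x24 idx=19 entry=0x28007 [P=1 RW=1 US=1 PS=0]
  L3: frame=0x28 idx=0 entry=0x1A002 [P=0 RW=1 US=0 PS=0]
  → PAGE_NOT_PRESENT  (4 entries read)
#2 VA=0xC020240331C (w,user):
  L0: frame=0x1A idx=24 entry=0x2C007 [P=1 RW=1 US=1 PS=0]
  L1: frame=0x2C idx=8 entry=0x2F007 [P=1 RW=1 US=1 PS=0]
  L2: frame=0x2F idx=18 entry=0x30007 [P=1 RW=1 US=1 PS=0]
  L3: frame=0x30 idx=3 entry=0x31007 [P=1 RW=1 US=1 PS=0]
  ✓ 0x3131C  — 4 lookups
#3 VA=0xD8140000439 (w,kernel):
  L0: frame=0x1A idx=27 entry=0x32007 [P=1 RW=1 US=1 PS=0]
  L1: frame=0x32 idx=5 entry=0x7F006 [P=0 RW=1 US=1 PS=0]
  → PAGE_NOT_PRESENT  (2 entries read)
#4 VA=0x6820100A83B (r,kernel):
  L0: frame=0x1A idx=13 entry=0x35007 [P=1 RW=1 US=1 PS=0]
  L1: frame=0x35 idx=8 entry=0x39007 [P=1 RW=1 US=1 PS=0]
  L2: frame=0x39 idx=8 entry=0x3C007 [P=1 RW=1 US=1 PS=0]
  L3: frame=0x3C idx=10 entry=0x51004 [P=0 RW=0 US=1 PS=0]
  → PAGE_NOT_PRESENT  (4 entries read)

Access #0 fault: NONE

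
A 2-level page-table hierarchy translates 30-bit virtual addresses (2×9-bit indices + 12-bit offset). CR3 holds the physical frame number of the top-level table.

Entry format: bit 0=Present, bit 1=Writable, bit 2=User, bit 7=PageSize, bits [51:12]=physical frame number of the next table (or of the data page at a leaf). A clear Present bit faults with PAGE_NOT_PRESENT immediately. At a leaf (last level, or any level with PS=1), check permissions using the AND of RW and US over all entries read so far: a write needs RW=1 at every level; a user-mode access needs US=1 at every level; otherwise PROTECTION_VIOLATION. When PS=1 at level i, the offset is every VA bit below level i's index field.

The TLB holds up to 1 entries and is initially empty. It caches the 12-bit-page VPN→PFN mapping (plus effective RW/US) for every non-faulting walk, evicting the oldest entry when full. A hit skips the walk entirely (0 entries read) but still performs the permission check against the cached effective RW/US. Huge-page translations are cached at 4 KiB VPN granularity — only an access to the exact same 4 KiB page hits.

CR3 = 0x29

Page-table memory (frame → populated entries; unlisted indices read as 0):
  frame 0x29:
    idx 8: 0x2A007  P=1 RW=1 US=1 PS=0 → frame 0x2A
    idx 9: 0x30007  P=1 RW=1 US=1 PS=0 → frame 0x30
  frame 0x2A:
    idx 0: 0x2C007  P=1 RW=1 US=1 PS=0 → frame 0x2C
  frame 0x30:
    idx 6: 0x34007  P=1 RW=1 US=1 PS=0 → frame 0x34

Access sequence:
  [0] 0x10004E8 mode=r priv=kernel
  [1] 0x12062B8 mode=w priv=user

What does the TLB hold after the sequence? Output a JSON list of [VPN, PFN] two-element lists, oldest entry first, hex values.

Per-access translation:
#0 VA=0x10004E8 (r,kernel):
  lvl0: tbl 0x29, slot 8 ⇒ 0x2A007 (P1/RW1/US1/PS0)
  lvl1: tbl 0x2A, slot 0 ⇒ 0x2C007 (P1/RW1/US1/PS0)
  → PA=0x2C4E8  (2 entries read)
#1 VA=0x12062B8 (w,user):
  lvl0: tbl 0x29, slot 9 ⇒ 0x30007 (P1/RW1/US1/PS0)
  lvl1: tbl 0x30, slot 6 ⇒ 0x34007 (P1/RW1/US1/PS0)
  → PA=0x342B8  (2 entries read)

TLB: [["0x1206", "0x34"]]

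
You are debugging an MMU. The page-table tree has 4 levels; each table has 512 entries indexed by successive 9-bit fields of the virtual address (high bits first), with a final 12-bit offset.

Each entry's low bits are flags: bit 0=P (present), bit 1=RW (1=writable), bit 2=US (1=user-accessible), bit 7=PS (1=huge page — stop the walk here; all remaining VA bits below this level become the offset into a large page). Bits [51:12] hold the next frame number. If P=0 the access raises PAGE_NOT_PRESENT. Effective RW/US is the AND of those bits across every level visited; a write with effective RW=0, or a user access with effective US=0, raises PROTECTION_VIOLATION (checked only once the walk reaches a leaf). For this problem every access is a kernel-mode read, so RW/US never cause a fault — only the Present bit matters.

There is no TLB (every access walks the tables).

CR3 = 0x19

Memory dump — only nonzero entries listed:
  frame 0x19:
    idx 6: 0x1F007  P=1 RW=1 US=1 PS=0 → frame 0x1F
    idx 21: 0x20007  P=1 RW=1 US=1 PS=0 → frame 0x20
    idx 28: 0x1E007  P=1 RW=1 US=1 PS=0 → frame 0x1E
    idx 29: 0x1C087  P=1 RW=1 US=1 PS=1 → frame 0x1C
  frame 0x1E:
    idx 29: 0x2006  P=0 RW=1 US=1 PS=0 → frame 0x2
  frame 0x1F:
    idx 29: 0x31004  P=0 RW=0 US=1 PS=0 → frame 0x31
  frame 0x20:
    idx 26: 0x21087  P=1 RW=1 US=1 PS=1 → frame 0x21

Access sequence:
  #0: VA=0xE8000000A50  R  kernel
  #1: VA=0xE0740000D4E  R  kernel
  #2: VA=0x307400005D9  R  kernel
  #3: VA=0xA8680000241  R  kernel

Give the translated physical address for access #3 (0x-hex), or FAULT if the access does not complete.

Walk each access:
#0 VA=0xE8000000A50 (r,kernel):
  L0 @0x19[29] → 0x1C087  P=1,RW=1,US=1,PS=1
  → PA=0x1CA50 (huge @L0)  (1 entries read)
#1 VA=0xE0740000D4E (r,kernel):
  L0 @0x19[28] → 0x1E007  P=1,RW=1,US=1,PS=0
  L1 @0x1E[29] → 0x2006  P=0,RW=1,US=1,PS=0
  → PAGE_NOT_PRESENT  (2 entries read)
#2 VA=0x307400005D9 (r,kernel):
  L0 @0x19[6] → 0x1F007  P=1,RW=1,US=1,PS=0
  L1 @0x1F[29] → 0x31004  P=0,RW=0,US=1,PS=0
  → PAGE_NOT_PRESENT  (2 entries read)
#3 VA=0xA8680000241 (r,kernel):
  L0 @0x19[21] → 0x20007  P=1,RW=1,US=1,PS=0
  L1 @0x20[26] → 0x21087  P=1,RW=1,US=1,PS=1
  → PA=0x21241 (huge @L1)  (2 entries read)

Access #3 PA: 0x21241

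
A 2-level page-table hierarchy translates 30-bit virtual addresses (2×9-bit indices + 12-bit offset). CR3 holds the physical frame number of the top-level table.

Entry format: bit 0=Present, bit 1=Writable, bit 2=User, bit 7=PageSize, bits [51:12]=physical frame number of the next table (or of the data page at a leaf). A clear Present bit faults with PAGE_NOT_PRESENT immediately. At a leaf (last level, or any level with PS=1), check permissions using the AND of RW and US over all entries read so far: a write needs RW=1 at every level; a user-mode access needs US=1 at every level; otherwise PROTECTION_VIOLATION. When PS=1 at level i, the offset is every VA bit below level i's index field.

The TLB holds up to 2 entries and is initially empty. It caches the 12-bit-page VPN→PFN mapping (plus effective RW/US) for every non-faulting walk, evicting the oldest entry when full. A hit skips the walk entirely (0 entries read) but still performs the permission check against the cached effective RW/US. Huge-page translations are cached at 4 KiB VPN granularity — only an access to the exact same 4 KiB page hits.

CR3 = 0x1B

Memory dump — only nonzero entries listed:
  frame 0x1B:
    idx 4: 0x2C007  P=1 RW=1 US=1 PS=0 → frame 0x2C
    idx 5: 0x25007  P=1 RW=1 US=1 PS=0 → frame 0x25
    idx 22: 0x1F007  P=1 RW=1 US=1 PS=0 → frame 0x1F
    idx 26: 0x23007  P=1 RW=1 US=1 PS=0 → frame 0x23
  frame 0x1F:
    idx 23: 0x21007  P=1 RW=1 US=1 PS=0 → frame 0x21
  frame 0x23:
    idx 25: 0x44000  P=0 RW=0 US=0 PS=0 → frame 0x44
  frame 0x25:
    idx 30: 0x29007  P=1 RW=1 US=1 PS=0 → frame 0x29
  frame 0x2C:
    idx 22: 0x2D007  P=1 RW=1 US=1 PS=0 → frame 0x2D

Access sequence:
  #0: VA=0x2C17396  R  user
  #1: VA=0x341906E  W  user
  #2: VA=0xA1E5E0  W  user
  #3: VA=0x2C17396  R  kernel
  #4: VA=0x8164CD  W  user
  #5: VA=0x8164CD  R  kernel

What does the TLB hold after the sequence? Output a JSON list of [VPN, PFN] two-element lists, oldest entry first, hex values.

Per-access translation:
#0 VA=0x2C17396 (r,user):
  lvl0: tbl 0x1B, slot 22 ⇒ 0x1F007 (P1/RW1/US1/PS0)
  lvl1: tbl 0x1F, slot 23 ⇒ 0x21007 (P1/RW1/US1/PS0)
  ✓ 0x21396  — 2 lookups
#1 VA=0x341906E (w,user):
  lvl0: tbl 0x1B, slot 26 ⇒ 0x23007 (P1/RW1/US1/PS0)
  lvl1: tbl 0x23, slot 25 ⇒ 0x44000 (P0/RW0/US0/PS0)
  → PAGE_NOT_PRESENT  (2 entries read)
#2 VA=0xA1E5E0 (w,user):
  lvl0: tbl 0x1B, slot 5 ⇒ 0x25007 (P1/RW1/US1/PS0)
  lvl1: tbl 0x25, slot 30 ⇒ 0x29007 (P1/RW1/US1/PS0)
  ✓ 0x295E0  — 2 lookups
#3 VA=0x2C17396 (r,kernel):
  TLB hit vpn=0x2C17 → PA=0x21396
#4 VA=0x8164CD (w,user):
  lvl0: tbl 0x1B, slot 4 ⇒ 0x2C007 (P1/RW1/US1/PS0)
  lvl1: tbl 0x2C, slot 22 ⇒ 0x2D007 (P1/RW1/US1/PS0)
  ✓ 0x2D4CD  — 2 lookups
#5 VA=0x8164CD (r,kernel):
  TLB hit vpn=0x816 → PA=0x2D4CD

TLB: [["0xA1E", "0x29"], ["0x816", "0x2D"]]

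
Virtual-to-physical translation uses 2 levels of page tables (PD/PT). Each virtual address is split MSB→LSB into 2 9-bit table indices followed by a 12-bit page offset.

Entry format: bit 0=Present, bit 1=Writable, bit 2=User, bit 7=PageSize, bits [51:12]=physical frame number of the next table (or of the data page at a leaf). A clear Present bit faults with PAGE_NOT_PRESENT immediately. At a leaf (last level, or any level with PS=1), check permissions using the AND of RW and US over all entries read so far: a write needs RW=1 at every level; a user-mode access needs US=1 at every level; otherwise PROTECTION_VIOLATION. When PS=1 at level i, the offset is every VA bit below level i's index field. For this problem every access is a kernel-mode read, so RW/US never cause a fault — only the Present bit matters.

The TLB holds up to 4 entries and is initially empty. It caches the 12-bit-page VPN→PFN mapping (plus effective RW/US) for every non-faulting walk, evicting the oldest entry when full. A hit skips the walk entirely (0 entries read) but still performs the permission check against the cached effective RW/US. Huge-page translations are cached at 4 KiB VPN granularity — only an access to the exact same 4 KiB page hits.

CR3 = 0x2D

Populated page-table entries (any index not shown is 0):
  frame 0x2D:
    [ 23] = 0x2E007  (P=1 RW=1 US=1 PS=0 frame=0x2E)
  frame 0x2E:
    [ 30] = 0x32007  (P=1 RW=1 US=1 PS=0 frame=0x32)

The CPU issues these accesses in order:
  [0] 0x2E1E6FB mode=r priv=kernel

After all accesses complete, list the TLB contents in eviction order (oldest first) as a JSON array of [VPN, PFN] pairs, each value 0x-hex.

Walk each access:
#0 VA=0x2E1E6FB (r,kernel):
  [0] read 0x2D idx=23: raw=0x2E007 flags P=1 W=1 U=1 S=0
  [1] read 0x2E idx=30: raw=0x32007 flags P=1 W=1 U=1 S=0
  ✓ 0x326FB  — 2 lookups

TLB: [["0x2E1E", "0x32"]]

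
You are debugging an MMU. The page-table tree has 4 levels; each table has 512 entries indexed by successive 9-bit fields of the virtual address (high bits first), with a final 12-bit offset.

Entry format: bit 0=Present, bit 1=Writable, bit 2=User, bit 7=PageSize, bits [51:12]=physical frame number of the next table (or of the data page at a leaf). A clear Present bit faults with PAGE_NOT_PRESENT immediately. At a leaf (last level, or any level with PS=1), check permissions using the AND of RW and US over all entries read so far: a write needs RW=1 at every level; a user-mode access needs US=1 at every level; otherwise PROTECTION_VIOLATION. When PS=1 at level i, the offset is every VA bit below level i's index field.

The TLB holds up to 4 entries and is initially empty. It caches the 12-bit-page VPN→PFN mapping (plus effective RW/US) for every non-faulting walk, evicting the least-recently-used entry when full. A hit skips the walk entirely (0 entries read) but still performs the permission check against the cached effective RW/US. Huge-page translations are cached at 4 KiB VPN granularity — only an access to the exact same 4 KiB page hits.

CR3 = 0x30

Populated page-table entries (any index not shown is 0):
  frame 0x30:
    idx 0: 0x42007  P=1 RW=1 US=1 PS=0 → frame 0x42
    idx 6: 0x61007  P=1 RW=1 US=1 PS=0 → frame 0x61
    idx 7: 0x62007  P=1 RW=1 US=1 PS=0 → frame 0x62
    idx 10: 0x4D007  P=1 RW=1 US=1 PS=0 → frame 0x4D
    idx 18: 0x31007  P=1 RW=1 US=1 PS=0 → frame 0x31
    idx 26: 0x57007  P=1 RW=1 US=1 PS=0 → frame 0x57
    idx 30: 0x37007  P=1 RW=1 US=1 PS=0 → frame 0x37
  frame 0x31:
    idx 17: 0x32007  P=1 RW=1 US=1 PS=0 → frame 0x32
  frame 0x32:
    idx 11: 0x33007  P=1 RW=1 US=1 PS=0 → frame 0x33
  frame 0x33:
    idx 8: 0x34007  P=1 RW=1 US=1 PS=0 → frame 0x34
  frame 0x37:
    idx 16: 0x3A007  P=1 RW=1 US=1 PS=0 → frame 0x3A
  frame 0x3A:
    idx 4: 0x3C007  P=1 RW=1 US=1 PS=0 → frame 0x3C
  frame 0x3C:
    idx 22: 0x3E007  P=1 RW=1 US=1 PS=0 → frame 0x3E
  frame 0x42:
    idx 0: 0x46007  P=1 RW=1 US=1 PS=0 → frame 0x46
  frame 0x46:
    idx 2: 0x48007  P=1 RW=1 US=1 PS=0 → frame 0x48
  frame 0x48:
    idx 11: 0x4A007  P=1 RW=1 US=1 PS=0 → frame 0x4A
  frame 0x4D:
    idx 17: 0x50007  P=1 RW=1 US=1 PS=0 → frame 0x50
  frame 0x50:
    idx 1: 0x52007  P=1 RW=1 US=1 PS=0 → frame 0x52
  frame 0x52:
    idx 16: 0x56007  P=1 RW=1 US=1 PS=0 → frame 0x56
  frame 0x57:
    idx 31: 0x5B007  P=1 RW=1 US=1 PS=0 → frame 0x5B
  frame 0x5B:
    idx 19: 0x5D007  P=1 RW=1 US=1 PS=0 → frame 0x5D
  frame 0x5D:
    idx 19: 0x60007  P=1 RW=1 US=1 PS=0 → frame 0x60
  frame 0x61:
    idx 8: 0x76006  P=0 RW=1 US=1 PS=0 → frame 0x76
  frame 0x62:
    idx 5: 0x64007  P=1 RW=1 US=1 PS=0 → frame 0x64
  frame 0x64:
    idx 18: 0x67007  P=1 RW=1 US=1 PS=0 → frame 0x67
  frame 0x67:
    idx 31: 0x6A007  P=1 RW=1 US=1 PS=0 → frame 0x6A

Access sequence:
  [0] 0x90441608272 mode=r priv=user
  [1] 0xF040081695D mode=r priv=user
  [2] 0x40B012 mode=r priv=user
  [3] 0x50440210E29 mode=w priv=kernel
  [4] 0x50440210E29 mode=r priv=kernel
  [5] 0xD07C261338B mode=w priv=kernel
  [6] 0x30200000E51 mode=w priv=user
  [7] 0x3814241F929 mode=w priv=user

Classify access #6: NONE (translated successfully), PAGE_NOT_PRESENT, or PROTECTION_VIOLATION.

Walk each access:
#0 VA=0x90441608272 (r,user):
  lvl0: tbl 0x30, slot 18 ⇒ 0x31007 (P1/RW1/US1/PS0)
  lvl1: tbl 0x31, slot 17 ⇒ 0x32007 (P1/RW1/US1/PS0)
  lvl2: tbl 0x32, slot 11 ⇒ 0x33007 (P1/RW1/US1/PS0)
  lvl3: tbl 0x33, slot 8 ⇒ 0x34007 (P1/RW1/US1/PS0)
  ⇒ phys 0x34272  [4 reads]
#1 VA=0xF040081695D (r,user):
  lvl0: tbl 0x30, slot 30 ⇒ 0x37007 (P1/RW1/US1/PS0)
  lvl1: tbl 0x37, slot 16 ⇒ 0x3A007 (P1/RW1/US1/PS0)
  lvl2: tbl 0x3A, slot 4 ⇒ 0x3C007 (P1/RW1/US1/PS0)
  lvl3: tbl 0x3C, slot 22 ⇒ 0x3E007 (P1/RW1/US1/PS0)
  ⇒ phys 0x3E95D  [4 reads]
#2 VA=0x40B012 (r,user):
  lvl0: tbl 0x30, slot 0 ⇒ 0x42007 (P1/RW1/US1/PS0)
  lvl1: tbl 0x42, slot 0 ⇒ 0x46007 (P1/RW1/US1/PS0)
  lvl2: tbl 0x46, slot 2 ⇒ 0x48007 (P1/RW1/US1/PS0)
  lvl3: tbl 0x48, slot 11 ⇒ 0x4A007 (P1/RW1/US1/PS0)
  ⇒ phys 0x4A012  [4 reads]
#3 VA=0x50440210E29 (w,kernel):
  lvl0: tbl 0x30, slot 10 ⇒ 0x4D007 (P1/RW1/US1/PS0)
  lvl1: tbl 0x4D, slot 17 ⇒ 0x50007 (P1/RW1/US1/PS0)
  lvl2: tbl 0x50, slot 1 ⇒ 0x52007 (P1/RW1/US1/PS0)
  lvl3: tbl 0x52, slot 16 ⇒ 0x56007 (P1/RW1/US1/PS0)
  ⇒ phys 0x56E29  [4 reads]
#4 VA=0x50440210E29 (r,kernel):
  TLB hit vpn=0x50440210 → PA=0x56E29
#5 VA=0xD07C261338B (w,kernel):
  lvl0: tbl 0x30, slot 26 ⇒ 0x57007 (P1/RW1/US1/PS0)
  lvl1: tbl 0x57, slot 31 ⇒ 0x5B007 (P1/RW1/US1/PS0)
  lvl2: tbl 0x5B, slot 19 ⇒ 0x5D007 (P1/RW1/US1/PS0)
  lvl3: tbl 0x5D, slot 19 ⇒ 0x60007 (P1/RW1/US1/PS0)
  ⇒ phys 0x6038B  [4 reads]
#6 VA=0x30200000E51 (w,user):
  lvl0: tbl 0x30, slot 6 ⇒ 0x61007 (P1/RW1/US1/PS0)
  lvl1: tbl 0x61, slot 8 ⇒ 0x76006 (P0/RW1/US1/PS0)
  → PAGE_NOT_PRESENT  (2 entries read)
#7 VA=0x3814241F929 (w,user):
  lvl0: tbl 0x30, slot 7 ⇒ 0x62007 (P1/RW1/US1/PS0)
  lvl1: tbl 0x62, slot 5 ⇒ 0x64007 (P1/RW1/US1/PS0)
  lvl2: tbl 0x64, slot 18 ⇒ 0x67007 (P1/RW1/US1/PS0)
  lvl3: tbl 0x67, slot 31 ⇒ 0x6A007 (P1/RW1/US1/PS0)
  ⇒ phys 0x6A929  [4 reads]

Access #6 fault: PAGE_NOT_PRESENT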